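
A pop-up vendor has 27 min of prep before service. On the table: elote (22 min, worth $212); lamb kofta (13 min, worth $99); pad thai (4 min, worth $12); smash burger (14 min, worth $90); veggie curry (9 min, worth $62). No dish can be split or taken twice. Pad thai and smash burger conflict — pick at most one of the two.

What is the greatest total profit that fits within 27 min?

Best packing: elote + pad thai — 26 min, 224 total.
That's the maximum — no feasible swap from here does better than 224.

224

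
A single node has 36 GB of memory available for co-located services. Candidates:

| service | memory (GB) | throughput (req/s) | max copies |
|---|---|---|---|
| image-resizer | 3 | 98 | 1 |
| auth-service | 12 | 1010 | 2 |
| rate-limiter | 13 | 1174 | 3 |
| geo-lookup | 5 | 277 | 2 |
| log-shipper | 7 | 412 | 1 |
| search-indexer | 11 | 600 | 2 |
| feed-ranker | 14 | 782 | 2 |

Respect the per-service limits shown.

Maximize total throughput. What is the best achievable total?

Greedy by ratio would take image-resizer + 2×rate-limiter + log-shipper: 36 GB used, total 2858.
Replace image-resizer and log-shipper with 2×geo-lookup: the trade gains 44 net, giving 2902 at 36 GB.
That's the maximum — no swap from here does better than 2902.

2902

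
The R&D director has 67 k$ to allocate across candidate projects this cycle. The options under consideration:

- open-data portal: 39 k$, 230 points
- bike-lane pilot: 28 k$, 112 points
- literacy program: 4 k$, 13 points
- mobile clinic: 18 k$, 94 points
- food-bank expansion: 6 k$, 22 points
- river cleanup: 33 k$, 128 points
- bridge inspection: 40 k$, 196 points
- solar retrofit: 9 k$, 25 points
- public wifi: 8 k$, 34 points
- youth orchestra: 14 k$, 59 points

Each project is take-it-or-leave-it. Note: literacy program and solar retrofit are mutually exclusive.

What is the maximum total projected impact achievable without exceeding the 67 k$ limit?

359

Filling by ratio: open-data portal + mobile clinic + public wifi for 358, with 2 k$ left unused.
The 8 k$ tied up in public wifi is better spent on literacy program + food-bank expansion — total rises to 359 (67 k$).
No other feasible combination exceeds 359.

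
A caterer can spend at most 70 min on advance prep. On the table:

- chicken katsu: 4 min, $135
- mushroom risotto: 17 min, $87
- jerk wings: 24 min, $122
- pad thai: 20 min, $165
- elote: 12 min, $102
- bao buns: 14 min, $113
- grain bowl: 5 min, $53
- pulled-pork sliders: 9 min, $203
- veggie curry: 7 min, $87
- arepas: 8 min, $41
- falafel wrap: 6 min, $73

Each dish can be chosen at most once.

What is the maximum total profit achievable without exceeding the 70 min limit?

Ranking by ratio (profit/min): chicken katsu 33.75, pulled-pork sliders 22.56, veggie curry 12.43, falafel wrap 12.17.
A density-first pass picks chicken katsu + pad thai + elote + grain bowl + pulled-pork sliders + veggie curry + falafel wrap — 818 at 63 min.
Replace veggie curry with bao buns: the trade gains 26 net, giving 844 at 70 min.
No other feasible combination exceeds 844.

844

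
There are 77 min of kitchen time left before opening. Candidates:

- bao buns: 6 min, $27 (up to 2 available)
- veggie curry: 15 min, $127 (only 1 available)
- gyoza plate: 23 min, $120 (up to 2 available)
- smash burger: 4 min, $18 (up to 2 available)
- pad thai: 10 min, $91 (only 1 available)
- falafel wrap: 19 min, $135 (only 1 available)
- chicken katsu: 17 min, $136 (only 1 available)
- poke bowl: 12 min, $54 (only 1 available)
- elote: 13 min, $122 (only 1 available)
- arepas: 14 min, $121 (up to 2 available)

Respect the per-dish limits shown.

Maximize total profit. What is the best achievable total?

645

Ranking by ratio (profit/min): elote 9.38, pad thai 9.10, arepas 8.64.
Greedy by ratio would take bao buns + veggie curry + smash burger + pad thai + elote + 2×arepas: 76 min used, total 627.
The 16 min tied up in bao buns and pad thai is better spent on chicken katsu — total rises to 645 (77 min).
That's the maximum — no swap from here does better than 645.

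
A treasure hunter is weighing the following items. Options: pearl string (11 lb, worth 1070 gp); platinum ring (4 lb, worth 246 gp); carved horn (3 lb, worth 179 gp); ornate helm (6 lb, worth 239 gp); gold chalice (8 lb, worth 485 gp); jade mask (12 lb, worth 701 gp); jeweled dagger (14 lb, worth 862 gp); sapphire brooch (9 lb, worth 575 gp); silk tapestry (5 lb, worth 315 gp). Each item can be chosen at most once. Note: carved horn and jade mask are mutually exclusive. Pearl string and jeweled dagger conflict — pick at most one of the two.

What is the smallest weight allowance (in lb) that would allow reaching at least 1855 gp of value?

Need the lightest bundle worth ≥ 1855.
pearl string + platinum ring + sapphire brooch: 1891 value at 24 lb.
Below 24 lb the best achievable stays under 1855.

24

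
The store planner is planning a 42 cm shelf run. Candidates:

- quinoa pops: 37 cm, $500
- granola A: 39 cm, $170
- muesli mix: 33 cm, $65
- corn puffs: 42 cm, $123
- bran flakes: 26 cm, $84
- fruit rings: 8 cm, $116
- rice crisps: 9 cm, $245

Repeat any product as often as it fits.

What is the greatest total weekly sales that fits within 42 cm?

Density check — rice crisps 27.22, fruit rings 14.50, quinoa pops 13.51, granola A 4.36 are the best per cm.
The ratio ordering already packs tightly: 4×rice crisps, 36 cm, 980.
That's the maximum — no swap from here does better than 980.

980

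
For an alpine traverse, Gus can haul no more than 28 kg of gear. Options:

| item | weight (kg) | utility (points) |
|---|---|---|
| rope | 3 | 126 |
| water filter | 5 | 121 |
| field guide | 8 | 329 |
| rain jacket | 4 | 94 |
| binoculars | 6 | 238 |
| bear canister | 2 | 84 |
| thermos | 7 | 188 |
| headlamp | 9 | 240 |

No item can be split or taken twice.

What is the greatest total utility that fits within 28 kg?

A density-first pass picks rope + field guide + binoculars + bear canister + thermos — 965 at 26 kg.
Dropping thermos frees 7 kg; slotting in headlamp (9 kg) lifts the total to 1017 at 28 kg.
No other feasible combination exceeds 1017.

1017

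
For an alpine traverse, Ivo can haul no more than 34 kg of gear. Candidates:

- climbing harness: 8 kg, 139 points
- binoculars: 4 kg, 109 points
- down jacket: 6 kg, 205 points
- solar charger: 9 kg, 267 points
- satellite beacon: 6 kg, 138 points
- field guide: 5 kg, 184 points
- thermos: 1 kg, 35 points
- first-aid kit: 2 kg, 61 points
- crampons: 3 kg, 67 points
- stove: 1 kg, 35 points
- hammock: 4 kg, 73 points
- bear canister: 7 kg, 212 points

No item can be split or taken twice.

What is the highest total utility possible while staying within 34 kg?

1073

A density-first pass picks down jacket + solar charger + field guide + thermos + first-aid kit + crampons + stove + bear canister — 1066 at 34 kg.
Dropping crampons and stove frees 4 kg; slotting in binoculars (4 kg) lifts the total to 1073 at 34 kg.
Nothing else within 34 kg beats 1073.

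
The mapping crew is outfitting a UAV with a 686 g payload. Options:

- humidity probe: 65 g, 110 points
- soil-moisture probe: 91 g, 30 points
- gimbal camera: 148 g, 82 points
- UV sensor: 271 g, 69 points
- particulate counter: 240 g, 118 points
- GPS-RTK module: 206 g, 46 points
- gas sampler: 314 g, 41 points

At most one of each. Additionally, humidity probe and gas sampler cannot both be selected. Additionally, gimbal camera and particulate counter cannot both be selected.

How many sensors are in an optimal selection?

Optimal total is 327.
humidity probe + soil-moisture probe + UV sensor + particulate counter hits 327 at 667 g.
Any selection reaching 327 contains exactly 4 sensors.

4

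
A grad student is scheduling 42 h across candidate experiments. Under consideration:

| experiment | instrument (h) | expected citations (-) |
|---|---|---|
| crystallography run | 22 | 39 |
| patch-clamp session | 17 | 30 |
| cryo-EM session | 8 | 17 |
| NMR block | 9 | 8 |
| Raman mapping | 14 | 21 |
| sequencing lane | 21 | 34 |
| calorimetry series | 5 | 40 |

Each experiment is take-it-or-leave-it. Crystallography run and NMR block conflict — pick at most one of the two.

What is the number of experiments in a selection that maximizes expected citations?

3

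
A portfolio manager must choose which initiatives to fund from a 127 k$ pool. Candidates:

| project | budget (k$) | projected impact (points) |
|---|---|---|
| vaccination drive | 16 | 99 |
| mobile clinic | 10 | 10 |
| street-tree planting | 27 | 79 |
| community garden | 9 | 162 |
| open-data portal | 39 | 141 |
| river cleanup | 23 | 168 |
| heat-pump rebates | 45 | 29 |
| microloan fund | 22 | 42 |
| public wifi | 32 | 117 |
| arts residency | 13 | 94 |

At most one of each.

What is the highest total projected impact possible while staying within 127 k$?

743

Greedy by ratio would take vaccination drive + street-tree planting + community garden + river cleanup + public wifi + arts residency: 120 k$ used, total 719.
Dropping public wifi frees 32 k$; slotting in open-data portal (39 k$) lifts the total to 743 at 127 k$.
Runner-up vaccination drive + street-tree planting + community garden + river cleanup + public wifi + arts residency tops out at 719.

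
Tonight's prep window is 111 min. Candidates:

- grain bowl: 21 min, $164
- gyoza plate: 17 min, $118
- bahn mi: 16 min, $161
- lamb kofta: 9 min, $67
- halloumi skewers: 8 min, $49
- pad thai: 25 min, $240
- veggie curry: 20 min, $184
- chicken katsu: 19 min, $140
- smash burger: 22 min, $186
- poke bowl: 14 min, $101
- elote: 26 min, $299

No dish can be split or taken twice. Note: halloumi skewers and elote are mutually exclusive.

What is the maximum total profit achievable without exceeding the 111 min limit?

1070

Taking bahn mi + pad thai + veggie curry + smash burger + elote: 109 min used, 1070 in profit.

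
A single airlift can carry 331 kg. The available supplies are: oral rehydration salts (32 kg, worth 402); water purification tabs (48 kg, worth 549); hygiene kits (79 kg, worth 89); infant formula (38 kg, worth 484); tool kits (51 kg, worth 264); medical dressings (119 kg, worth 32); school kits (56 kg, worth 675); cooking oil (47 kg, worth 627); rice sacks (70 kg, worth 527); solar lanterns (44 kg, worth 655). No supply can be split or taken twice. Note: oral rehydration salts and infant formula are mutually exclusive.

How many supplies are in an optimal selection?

6

The maximum people served within 331 kg is 3517.
For example water purification tabs + infant formula + school kits + cooking oil + rice sacks + solar lanterns achieves it, using 303 kg.
All optima have 6 supplies.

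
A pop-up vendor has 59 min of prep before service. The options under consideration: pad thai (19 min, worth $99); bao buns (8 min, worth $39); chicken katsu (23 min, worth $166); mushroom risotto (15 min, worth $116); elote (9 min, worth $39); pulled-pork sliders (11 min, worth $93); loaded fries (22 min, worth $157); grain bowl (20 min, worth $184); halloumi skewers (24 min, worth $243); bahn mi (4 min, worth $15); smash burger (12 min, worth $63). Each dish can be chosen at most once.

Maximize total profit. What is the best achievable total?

A density-first pass picks pulled-pork sliders + grain bowl + halloumi skewers + bahn mi — 535 at 59 min.
The 15 min tied up in pulled-pork sliders and bahn mi is better spent on mushroom risotto — total rises to 543 (59 min).
Next best is pulled-pork sliders + grain bowl + halloumi skewers + bahn mi at 535 (59 min) — short by 8.

543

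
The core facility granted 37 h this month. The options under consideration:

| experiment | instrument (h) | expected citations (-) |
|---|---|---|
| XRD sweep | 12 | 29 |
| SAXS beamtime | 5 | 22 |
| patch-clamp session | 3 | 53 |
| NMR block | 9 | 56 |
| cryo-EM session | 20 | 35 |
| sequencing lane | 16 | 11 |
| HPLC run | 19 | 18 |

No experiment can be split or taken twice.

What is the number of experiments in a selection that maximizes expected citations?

4

The maximum expected citations within 37 h is 166.
One optimal bundle: SAXS beamtime + patch-clamp session + NMR block + cryo-EM session (37 h).
All optima have 4 experiments.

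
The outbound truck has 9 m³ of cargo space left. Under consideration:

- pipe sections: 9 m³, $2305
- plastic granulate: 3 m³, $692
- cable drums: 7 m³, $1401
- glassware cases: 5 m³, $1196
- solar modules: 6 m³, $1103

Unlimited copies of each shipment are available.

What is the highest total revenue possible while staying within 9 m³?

Taking pipe sections: 9 m³ used, 2305 in revenue.
No other feasible combination exceeds 2305.

2305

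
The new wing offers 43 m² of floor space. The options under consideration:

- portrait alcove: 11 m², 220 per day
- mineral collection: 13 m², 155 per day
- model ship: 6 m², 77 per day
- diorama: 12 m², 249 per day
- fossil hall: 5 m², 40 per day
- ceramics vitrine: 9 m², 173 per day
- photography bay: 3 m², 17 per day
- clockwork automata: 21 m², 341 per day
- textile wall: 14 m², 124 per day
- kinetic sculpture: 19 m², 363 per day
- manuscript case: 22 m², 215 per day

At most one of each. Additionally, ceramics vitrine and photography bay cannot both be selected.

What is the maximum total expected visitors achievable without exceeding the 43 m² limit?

Greedy by ratio would take portrait alcove + model ship + diorama + fossil hall + ceramics vitrine: 43 m² used, total 759.
The 20 m² tied up in model ship and fossil hall and ceramics vitrine is better spent on kinetic sculpture — total rises to 832 (42 m²).
That's the maximum — no feasible swap from here does better than 832.

832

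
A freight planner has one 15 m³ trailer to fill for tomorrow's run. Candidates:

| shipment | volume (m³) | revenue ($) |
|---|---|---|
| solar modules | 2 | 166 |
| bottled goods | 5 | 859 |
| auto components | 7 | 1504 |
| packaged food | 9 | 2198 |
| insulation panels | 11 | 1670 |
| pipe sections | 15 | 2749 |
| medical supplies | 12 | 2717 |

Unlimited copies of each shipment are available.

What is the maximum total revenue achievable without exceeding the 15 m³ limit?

Best packing: bottled goods + packaged food — 14 m³, 3057 total.
Nothing else within 15 m³ beats 3057.

3057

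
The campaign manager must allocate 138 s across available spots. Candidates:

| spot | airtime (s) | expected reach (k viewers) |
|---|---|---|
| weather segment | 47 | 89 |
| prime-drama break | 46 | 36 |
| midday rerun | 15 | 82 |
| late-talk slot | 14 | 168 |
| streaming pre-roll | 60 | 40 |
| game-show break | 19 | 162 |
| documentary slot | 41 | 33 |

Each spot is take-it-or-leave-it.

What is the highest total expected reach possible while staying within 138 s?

534

Best packing: weather segment + midday rerun + late-talk slot + game-show break + documentary slot — 136 s, 534 total.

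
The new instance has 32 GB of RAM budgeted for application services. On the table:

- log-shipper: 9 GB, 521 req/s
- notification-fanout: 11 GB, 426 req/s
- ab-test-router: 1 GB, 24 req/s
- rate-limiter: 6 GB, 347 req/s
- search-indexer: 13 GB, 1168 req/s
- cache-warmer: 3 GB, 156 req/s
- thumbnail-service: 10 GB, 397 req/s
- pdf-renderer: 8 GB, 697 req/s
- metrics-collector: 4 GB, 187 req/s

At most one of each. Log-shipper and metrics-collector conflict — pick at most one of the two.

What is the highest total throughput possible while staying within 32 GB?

2423

By throughput per GB: search-indexer 89.85, pdf-renderer 87.12, log-shipper 57.89 lead.
Taking the top-ratio services first gives log-shipper + ab-test-router + search-indexer + pdf-renderer for 2410 (31 GB).
The 9 GB tied up in log-shipper is better spent on rate-limiter + metrics-collector — total rises to 2423 (32 GB).
That's the maximum — no feasible swap from here does better than 2423.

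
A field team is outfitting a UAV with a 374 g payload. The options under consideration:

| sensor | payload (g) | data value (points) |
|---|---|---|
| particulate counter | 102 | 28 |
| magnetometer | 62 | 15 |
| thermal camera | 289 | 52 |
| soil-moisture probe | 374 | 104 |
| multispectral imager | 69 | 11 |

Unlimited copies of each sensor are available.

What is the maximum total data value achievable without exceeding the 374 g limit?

The ratio ordering already packs tightly: soil-moisture probe, 374 g, 104.

104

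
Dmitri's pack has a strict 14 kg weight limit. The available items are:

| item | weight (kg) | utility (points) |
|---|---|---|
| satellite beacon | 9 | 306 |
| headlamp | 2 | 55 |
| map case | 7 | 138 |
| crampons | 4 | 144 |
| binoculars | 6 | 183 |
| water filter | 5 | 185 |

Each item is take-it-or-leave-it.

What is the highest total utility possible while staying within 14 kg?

491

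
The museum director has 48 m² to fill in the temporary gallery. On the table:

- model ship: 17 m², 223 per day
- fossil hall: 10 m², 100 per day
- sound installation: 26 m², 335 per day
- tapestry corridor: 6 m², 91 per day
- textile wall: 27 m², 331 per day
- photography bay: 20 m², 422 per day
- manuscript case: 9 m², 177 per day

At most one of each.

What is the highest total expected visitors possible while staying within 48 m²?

822

Greedy by ratio would take fossil hall + tapestry corridor + photography bay + manuscript case: 45 m² used, total 790.
Dropping fossil hall and tapestry corridor frees 16 m²; slotting in model ship (17 m²) lifts the total to 822 at 46 m².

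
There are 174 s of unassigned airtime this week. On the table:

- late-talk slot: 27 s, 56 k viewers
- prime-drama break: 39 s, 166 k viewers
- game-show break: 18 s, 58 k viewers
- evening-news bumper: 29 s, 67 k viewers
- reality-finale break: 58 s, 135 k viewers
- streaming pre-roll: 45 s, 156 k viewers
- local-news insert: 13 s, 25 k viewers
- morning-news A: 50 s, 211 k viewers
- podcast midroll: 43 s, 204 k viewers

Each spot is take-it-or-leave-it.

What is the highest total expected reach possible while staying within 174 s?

673

Taking the top-ratio spots first gives prime-drama break + game-show break + local-news insert + morning-news A + podcast midroll for 664 (163 s).
The 18 s tied up in game-show break is better spent on evening-news bumper — total rises to 673 (174 s).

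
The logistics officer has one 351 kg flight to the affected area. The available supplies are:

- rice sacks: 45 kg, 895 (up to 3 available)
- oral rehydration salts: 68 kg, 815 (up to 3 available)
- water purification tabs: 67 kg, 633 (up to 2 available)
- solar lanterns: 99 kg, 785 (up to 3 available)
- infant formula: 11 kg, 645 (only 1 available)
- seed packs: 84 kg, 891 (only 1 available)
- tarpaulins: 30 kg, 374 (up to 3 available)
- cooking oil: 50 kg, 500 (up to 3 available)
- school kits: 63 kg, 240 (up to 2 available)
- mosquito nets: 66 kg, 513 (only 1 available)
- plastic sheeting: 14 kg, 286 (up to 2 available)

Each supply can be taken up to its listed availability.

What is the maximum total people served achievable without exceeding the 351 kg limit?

5915

By people served per kg: infant formula 58.64, plastic sheeting 20.43, rice sacks 19.89 lead.
Filling by ratio: 3×rice sacks + oral rehydration salts + infant formula + 3×tarpaulins + 2×plastic sheeting for 5839, with 19 kg left unused.
Replace oral rehydration salts with seed packs: the trade gains 76 net, giving 5915 at 348 kg.
The spare 3 kg is too small for any remaining supply, and no exchange beats 5915.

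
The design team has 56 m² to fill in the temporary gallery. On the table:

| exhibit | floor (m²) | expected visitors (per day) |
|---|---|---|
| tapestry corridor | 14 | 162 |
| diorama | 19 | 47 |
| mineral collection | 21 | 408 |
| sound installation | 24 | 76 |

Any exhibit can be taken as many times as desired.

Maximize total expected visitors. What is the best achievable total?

Density check — mineral collection 19.43, tapestry corridor 11.57, sound installation 3.17 are the best per m².
Taking tapestry corridor + 2×mineral collection: 56 m² used, 978 in expected visitors.

978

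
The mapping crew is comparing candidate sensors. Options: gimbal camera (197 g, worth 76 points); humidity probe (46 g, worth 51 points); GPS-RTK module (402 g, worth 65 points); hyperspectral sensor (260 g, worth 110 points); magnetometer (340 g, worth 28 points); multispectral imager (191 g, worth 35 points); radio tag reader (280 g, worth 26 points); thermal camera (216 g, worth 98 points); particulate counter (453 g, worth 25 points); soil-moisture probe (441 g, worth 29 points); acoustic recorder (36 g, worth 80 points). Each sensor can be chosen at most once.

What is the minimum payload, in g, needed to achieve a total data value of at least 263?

489

Minimise g subject to total data value ≥ 263.
Taking humidity probe + multispectral imager + thermal camera + acoustic recorder gives 264 (≥ 263) for 489 g.
Any bundle with less than 489 g falls short of 263.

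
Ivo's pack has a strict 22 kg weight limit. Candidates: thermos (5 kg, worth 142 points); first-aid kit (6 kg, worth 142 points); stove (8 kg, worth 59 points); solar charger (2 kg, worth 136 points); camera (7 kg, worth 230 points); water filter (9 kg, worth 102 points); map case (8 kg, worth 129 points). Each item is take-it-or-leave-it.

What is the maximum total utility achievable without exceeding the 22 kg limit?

Density check — solar charger 68.00, camera 32.86, thermos 28.40 are the best per kg.
The ratio ordering already packs tightly: thermos + first-aid kit + solar charger + camera, 20 kg, 650.
Next best is thermos + solar charger + camera + map case at 637 (22 kg) — short by 13.

650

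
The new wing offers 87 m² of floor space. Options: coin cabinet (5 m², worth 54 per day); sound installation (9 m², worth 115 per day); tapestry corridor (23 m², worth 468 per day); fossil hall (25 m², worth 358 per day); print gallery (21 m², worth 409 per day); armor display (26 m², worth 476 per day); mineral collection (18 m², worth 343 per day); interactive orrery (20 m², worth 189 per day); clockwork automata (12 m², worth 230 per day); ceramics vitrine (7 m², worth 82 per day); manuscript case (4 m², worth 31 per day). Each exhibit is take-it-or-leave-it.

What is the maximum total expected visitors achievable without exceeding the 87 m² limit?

1637

A density-first pass picks sound installation + tapestry corridor + print gallery + mineral collection + clockwork automata + manuscript case — 1596 at 87 m².
A better packing is coin cabinet + tapestry corridor + print gallery + armor display + clockwork automata: 87 m², total 1637.
An exhaustive check of the 2048 subsets confirms 1637.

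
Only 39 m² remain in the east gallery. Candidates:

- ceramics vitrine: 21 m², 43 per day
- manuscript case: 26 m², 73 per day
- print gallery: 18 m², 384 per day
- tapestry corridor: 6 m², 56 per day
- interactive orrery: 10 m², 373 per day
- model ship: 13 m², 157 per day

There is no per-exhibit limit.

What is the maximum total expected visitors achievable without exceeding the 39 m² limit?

1175

Tapestry corridor + 3×interactive orrery uses 36 of the 39 m² and totals 1175.
The spare 3 m² is too small for any remaining exhibit, and no exchange beats 1175.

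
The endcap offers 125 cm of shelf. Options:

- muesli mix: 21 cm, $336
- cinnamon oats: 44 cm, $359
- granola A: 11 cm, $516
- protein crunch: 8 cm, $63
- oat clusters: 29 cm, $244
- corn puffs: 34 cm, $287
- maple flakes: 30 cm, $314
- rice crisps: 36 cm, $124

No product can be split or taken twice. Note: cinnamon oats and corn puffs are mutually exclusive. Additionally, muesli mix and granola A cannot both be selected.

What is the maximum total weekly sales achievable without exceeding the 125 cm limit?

1496

Best packing: cinnamon oats + granola A + protein crunch + oat clusters + maple flakes — 122 cm, 1496 total.
The closest alternative, cinnamon oats + granola A + oat clusters + maple flakes, reaches only 1433.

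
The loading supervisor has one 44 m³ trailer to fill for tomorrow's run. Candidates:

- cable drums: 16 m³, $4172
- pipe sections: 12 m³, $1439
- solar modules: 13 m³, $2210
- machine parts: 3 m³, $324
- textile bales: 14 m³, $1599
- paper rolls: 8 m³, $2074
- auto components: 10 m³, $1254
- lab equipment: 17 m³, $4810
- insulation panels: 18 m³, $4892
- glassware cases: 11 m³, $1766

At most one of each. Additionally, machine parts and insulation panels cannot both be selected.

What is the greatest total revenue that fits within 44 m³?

Paper rolls + lab equipment + insulation panels uses 43 of the 44 m³ and totals 11776.
Next best is cable drums + machine parts + paper rolls + lab equipment at 11380 (44 m³) — short by 396.

11776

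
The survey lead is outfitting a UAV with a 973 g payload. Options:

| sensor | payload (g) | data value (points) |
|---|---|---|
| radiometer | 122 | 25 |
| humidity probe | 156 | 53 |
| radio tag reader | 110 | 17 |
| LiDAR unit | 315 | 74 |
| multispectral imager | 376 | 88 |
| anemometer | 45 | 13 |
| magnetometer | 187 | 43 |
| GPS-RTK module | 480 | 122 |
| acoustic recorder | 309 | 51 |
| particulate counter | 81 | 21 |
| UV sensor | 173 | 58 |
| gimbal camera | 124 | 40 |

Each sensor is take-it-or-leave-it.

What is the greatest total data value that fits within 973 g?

273

Greedy by ratio would take humidity probe + LiDAR unit + anemometer + particulate counter + UV sensor + gimbal camera: 894 g used, total 259.
Dropping LiDAR unit and anemometer and particulate counter frees 441 g; slotting in GPS-RTK module (480 g) lifts the total to 273 at 933 g.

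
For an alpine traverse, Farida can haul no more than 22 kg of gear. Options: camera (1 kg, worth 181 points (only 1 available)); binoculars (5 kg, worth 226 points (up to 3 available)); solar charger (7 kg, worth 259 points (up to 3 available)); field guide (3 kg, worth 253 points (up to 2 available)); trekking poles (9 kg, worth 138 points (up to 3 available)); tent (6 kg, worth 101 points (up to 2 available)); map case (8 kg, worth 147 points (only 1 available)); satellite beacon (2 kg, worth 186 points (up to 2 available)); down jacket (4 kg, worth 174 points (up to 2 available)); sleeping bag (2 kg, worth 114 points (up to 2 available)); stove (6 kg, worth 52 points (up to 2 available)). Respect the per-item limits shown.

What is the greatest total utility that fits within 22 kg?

Ranking by ratio (utility/kg): camera 181.00, satellite beacon 93.00, field guide 84.33.
Greedy by ratio would take camera + binoculars + 2×field guide + 2×satellite beacon + 2×sleeping bag: 20 kg used, total 1513.
Dropping sleeping bag frees 2 kg; slotting in down jacket (4 kg) lifts the total to 1573 at 22 kg.

1573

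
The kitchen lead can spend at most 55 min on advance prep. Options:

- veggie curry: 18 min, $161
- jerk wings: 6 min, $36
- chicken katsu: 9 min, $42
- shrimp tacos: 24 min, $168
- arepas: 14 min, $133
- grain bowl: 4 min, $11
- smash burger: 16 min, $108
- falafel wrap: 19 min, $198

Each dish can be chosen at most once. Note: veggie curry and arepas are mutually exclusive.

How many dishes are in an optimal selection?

Optimal total is 475.
One optimal bundle: jerk wings + arepas + smash burger + falafel wrap (55 min).
All optima have 4 dishes.

4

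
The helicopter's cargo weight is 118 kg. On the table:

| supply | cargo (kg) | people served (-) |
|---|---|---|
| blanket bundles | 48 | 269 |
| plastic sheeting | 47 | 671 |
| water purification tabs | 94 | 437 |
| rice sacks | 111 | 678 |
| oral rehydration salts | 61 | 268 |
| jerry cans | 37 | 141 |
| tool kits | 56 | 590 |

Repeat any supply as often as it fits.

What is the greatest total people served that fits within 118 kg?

Density check — plastic sheeting 14.28, tool kits 10.54, rice sacks 6.11, blanket bundles 5.60 are the best per kg.
Taking 2×plastic sheeting: 94 kg used, 1342 in people served.
That's the maximum — no swap from here does better than 1342.

1342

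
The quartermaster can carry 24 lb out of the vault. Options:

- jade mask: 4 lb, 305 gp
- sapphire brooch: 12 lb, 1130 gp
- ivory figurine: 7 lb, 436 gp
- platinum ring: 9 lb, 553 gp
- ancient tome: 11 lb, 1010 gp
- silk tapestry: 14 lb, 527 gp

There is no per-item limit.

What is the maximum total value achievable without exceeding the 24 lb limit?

Taking 2×sapphire brooch: 24 lb used, 2260 in value.
Nothing else within 24 lb beats 2260.

2260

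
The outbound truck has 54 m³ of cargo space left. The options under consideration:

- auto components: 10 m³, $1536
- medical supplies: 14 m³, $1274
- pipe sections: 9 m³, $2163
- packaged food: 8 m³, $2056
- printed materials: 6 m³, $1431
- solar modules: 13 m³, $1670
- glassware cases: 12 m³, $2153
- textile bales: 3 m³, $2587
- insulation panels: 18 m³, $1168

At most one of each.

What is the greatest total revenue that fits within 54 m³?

Greedy by ratio would take auto components + pipe sections + packaged food + printed materials + glassware cases + textile bales: 48 m³ used, total 11926.
Replace auto components with solar modules: the trade gains 134 net, giving 12060 at 51 m³.
The closest alternative, auto components + pipe sections + packaged food + printed materials + glassware cases + textile bales, reaches only 11926.

12060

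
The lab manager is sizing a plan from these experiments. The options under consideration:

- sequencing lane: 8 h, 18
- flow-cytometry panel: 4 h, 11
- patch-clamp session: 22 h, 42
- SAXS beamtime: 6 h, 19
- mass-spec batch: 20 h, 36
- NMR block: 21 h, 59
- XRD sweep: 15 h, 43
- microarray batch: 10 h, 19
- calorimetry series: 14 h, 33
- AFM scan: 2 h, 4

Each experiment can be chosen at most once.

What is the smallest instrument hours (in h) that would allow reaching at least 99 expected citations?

36

Need the lightest bundle worth ≥ 99.
Taking NMR block + XRD sweep gives 102 (≥ 99) for 36 h.
Any bundle with less than 36 h falls short of 99.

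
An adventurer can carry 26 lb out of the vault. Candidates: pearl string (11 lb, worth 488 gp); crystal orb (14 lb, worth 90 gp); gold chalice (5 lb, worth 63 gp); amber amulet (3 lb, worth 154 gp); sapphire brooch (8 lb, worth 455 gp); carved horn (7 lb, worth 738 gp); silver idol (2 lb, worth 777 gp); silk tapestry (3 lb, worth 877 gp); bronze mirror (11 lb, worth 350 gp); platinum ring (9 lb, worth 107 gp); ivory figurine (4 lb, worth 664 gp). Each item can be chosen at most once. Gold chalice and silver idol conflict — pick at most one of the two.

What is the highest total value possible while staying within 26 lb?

3511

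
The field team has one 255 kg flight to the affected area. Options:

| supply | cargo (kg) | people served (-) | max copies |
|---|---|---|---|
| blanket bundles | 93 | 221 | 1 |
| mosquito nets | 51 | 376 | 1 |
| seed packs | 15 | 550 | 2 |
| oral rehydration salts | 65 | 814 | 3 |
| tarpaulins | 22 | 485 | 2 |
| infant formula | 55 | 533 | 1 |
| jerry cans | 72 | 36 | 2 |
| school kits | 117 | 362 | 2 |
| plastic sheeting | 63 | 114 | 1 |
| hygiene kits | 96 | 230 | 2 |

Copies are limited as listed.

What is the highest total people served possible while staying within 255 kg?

4074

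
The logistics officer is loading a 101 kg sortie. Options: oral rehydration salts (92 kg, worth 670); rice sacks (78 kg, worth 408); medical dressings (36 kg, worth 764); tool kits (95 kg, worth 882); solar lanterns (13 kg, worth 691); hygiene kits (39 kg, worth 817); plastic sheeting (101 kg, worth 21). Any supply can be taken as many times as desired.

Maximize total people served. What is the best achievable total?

By people served per kg: solar lanterns 53.15, medical dressings 21.22, hygiene kits 20.95, tool kits 9.28 lead.
The ratio ordering already packs tightly: 7×solar lanterns, 91 kg, 4837.
Nothing else within 101 kg beats 4837.

4837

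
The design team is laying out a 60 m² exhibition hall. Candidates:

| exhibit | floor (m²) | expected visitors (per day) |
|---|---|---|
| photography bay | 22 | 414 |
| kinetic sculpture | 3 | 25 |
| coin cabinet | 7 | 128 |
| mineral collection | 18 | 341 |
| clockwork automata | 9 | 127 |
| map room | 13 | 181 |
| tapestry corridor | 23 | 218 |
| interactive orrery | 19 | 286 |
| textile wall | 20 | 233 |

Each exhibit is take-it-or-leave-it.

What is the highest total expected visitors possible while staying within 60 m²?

By expected visitors per m²: mineral collection 18.94, photography bay 18.82, coin cabinet 18.29 lead.
Taking the top-ratio exhibits first gives photography bay + kinetic sculpture + coin cabinet + mineral collection + clockwork automata for 1035 (59 m²).
The 12 m² tied up in kinetic sculpture and clockwork automata is better spent on map room — total rises to 1064 (60 m²).

1064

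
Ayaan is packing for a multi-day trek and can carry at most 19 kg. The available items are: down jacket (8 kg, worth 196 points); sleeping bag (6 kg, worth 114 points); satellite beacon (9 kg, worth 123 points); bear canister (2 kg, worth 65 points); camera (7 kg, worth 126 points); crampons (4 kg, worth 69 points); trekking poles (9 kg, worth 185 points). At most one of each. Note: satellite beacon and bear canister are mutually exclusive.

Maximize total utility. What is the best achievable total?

Taking down jacket + bear canister + trekking poles: 19 kg used, 446 in utility.

446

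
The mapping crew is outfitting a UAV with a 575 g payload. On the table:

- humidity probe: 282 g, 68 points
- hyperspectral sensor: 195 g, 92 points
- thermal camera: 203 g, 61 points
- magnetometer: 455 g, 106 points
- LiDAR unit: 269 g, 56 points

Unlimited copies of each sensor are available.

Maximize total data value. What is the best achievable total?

2×hyperspectral sensor uses 390 of the 575 g and totals 184.

184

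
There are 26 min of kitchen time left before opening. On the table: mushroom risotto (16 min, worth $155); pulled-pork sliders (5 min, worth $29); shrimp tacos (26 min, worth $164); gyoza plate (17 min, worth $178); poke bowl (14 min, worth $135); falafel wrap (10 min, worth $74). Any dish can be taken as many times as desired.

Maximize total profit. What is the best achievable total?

229

Ranking by ratio (profit/min): gyoza plate 10.47, mushroom risotto 9.69, poke bowl 9.64, falafel wrap 7.40.
Taking the top-ratio dishes first gives pulled-pork sliders + gyoza plate for 207 (22 min).
Dropping pulled-pork sliders and gyoza plate frees 22 min; slotting in mushroom risotto + falafel wrap (26 min) lifts the total to 229 at 26 min.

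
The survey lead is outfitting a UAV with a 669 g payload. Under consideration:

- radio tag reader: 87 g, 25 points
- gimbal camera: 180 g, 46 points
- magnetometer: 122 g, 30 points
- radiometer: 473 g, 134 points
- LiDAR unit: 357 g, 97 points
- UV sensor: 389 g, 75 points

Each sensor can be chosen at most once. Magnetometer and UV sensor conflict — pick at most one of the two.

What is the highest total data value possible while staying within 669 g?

180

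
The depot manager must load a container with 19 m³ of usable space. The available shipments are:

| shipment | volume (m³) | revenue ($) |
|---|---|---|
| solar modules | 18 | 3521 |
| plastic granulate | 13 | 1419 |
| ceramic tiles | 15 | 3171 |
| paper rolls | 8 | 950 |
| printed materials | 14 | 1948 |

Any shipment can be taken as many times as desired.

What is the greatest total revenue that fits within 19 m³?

3521

Taking the top-ratio shipments first gives ceramic tiles for 3171 (15 m³).
The 15 m³ tied up in ceramic tiles is better spent on solar modules — total rises to 3521 (18 m³).
The spare 1 m³ is too small for any remaining shipment, and no exchange beats 3521.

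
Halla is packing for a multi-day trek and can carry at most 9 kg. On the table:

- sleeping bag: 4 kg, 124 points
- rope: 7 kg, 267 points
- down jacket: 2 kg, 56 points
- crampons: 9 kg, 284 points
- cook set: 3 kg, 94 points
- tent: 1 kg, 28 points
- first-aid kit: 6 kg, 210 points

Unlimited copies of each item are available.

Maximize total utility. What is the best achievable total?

323

Density check — rope 38.14, first-aid kit 35.00, crampons 31.56 are the best per kg.
Best packing: rope + down jacket — 9 kg, 323 total.
No other feasible combination exceeds 323.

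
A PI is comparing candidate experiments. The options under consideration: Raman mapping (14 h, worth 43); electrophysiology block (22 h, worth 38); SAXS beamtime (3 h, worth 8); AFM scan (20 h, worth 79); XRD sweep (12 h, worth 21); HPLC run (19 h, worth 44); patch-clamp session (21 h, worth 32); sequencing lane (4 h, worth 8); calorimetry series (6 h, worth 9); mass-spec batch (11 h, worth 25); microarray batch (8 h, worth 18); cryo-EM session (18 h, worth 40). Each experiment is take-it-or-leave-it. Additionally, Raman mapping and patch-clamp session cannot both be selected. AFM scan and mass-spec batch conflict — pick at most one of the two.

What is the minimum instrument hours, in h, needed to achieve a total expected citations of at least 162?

52

Minimise h subject to total expected citations ≥ 162.
Raman mapping + AFM scan + cryo-EM session reaches 162 using 52 h.
Any bundle with less than 52 h falls short of 162.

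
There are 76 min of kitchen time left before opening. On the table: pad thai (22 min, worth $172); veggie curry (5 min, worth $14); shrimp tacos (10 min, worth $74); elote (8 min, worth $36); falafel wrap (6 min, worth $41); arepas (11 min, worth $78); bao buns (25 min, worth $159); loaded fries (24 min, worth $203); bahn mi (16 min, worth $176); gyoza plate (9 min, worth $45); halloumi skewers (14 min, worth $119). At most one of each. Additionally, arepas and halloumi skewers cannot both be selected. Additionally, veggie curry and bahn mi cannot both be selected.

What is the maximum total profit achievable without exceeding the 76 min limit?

By profit per min: bahn mi 11.00, halloumi skewers 8.50, loaded fries 8.46 lead.
The ratio ordering already packs tightly: pad thai + loaded fries + bahn mi + halloumi skewers, 76 min, 670.
Nothing else feasible within 76 min beats 670.

670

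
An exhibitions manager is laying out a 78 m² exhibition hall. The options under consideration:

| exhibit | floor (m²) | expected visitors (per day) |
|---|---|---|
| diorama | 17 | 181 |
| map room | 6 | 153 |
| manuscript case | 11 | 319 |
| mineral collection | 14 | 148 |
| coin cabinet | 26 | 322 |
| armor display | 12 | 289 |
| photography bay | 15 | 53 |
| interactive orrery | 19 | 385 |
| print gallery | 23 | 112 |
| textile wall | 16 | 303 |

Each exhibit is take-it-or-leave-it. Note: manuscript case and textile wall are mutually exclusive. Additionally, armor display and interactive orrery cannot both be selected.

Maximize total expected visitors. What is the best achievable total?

Density check — manuscript case 29.00, map room 25.50, armor display 24.08 are the best per m².
Taking map room + manuscript case + mineral collection + coin cabinet + interactive orrery: 76 m² used, 1327 in expected visitors.

1327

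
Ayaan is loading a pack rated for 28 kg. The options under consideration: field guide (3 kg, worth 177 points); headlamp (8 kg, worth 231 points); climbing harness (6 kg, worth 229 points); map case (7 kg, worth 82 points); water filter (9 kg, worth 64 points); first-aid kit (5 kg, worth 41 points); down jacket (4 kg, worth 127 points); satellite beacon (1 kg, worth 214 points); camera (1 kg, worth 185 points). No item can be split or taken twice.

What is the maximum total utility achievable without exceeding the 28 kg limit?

1204

Ranking by ratio (utility/kg): satellite beacon 214.00, camera 185.00, field guide 59.00.
The ratio ordering already packs tightly: field guide + headlamp + climbing harness + first-aid kit + down jacket + satellite beacon + camera, 28 kg, 1204.
No other feasible combination exceeds 1204.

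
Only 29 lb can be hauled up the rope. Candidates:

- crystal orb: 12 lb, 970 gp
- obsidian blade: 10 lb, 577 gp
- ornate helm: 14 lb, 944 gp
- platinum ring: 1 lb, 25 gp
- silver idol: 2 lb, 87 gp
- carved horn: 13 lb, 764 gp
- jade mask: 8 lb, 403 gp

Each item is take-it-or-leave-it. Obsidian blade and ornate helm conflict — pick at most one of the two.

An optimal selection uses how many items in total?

Best achievable value is 2026.
crystal orb + ornate helm + platinum ring + silver idol hits 2026 at 29 lb.
Every optimal selection uses 4 items.

4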